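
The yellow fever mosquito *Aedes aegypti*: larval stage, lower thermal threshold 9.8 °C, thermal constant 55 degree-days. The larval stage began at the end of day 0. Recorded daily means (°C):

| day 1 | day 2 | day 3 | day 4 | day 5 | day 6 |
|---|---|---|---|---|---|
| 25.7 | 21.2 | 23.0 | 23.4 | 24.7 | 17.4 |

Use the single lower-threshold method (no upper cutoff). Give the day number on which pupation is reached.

day 5

Daily DD above 9.8 °C: 15.9, 11.4, 13.2, 13.6, 14.9, 7.6.
Cumulative: 15.9, 27.3, 40.5, 54.1, 69.0, 76.6.
The total first reaches 55 DD on day 5.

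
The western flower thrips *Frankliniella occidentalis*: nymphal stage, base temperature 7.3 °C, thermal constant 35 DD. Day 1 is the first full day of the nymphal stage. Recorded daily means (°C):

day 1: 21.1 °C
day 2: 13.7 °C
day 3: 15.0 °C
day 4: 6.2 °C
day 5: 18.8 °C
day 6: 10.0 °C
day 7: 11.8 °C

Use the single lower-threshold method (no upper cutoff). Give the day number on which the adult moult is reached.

Daily DD above 7.3 °C: 13.8, 6.4, 7.7, 0.0, 11.5, 2.7, 4.5.
Cumulative: 13.8, 20.2, 27.9, 27.9, 39.4, 42.1, 46.6.
The total first reaches 35 DD on day 5.

day 5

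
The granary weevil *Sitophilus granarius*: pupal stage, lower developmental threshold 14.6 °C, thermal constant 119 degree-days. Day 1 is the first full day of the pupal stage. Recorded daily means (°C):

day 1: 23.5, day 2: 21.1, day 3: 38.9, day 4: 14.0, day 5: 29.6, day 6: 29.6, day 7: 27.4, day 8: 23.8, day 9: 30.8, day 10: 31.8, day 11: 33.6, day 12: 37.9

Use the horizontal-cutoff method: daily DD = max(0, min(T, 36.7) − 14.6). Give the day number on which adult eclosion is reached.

day 10

Daily DD above 14.6 °C (capped at 22.1): 8.9, 6.5, 22.1, 0.0, 15.0, 15.0, 12.8, 9.2, 16.2, 17.2, 19.0, 22.1.
Cumulative: 8.9, 15.4, 37.5, 37.5, 52.5, 67.5, 80.3, 89.5, 105.7, 122.9, 141.9, 164.0.
The total first reaches 119 DD on day 10.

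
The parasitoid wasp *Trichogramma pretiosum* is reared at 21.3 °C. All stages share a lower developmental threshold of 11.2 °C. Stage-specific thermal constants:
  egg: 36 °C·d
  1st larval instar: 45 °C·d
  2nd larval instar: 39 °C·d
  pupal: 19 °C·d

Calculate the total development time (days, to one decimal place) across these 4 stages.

13.8 days

Daily accumulation at 21.3 °C = 21.3 − 11.2 = 10.1 DD/day.
Total K = 36 + 45 + 39 + 19 = 139 DD.
Total duration = 139 / 10.1 = 13.762 ≈ 13.8 days.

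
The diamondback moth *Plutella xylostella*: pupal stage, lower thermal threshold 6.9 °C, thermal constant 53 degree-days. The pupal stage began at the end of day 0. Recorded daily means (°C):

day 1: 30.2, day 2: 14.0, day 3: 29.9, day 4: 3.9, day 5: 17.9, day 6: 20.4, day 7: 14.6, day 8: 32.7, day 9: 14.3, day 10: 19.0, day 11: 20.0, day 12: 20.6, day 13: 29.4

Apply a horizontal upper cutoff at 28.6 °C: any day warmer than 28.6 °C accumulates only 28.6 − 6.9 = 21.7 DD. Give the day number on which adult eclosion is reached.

Daily DD above 6.9 °C (capped at 21.7): 21.7, 7.1, 21.7, 0.0, 11.0, 13.5, 7.7, 21.7, 7.4, 12.1, 13.1, 13.7, 21.7.
Cumulative: 21.7, 28.8, 50.5, 50.5, 61.5, 75.0, 82.7, 104.4, 111.8, 123.9, 137.0, 150.7, 172.4.
The total first reaches 53 DD on day 5.

day 5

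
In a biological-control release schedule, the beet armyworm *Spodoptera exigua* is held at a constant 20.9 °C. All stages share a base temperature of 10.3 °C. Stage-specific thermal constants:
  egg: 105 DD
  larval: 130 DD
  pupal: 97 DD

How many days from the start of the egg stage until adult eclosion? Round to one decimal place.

Daily accumulation at 20.9 °C = 20.9 − 10.3 = 10.6 DD/day.
Total K = 105 + 130 + 97 = 332 DD.
Total duration = 332 / 10.6 = 31.321 ≈ 31.3 days.

31.3 days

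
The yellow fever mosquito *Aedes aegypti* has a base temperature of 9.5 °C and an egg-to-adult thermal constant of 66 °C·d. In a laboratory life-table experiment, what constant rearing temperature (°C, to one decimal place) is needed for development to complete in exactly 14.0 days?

Required daily accumulation = 66 / 14.0 = 4.714 DD/day.
T = T_base + 4.714 = 9.5 + 4.714 = 14.214 ≈ 14.2 °C.

14.2 °C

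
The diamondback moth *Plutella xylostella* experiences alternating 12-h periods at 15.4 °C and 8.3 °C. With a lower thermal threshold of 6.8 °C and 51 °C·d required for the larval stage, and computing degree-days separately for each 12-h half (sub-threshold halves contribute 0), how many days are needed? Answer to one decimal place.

10.1 days

Day half: max(0, 15.4 − 6.8) × 0.5 = 8.6 × 0.5 = 4.30 DD.
Night half: max(0, 8.3 − 6.8) × 0.5 = 1.5 × 0.5 = 0.75 DD.
Per 24 h: 5.05 DD/day.
Duration = 51 / 5.05 = 10.099 ≈ 10.1 days.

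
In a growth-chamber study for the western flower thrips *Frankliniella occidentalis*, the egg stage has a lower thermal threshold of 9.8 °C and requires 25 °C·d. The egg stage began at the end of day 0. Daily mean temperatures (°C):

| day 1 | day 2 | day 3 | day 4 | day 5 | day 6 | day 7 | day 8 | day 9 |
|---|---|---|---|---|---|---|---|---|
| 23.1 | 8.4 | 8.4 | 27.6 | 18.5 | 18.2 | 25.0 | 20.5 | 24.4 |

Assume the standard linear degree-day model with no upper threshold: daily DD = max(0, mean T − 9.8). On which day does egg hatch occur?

Daily DD above 9.8 °C: 13.3, 0.0, 0.0, 17.8, 8.7, 8.4, 15.2, 10.7, 14.6.
Cumulative: 13.3, 13.3, 13.3, 31.1, 39.8, 48.2, 63.4, 74.1, 88.7.
The total first reaches 25 DD on day 4.

day 4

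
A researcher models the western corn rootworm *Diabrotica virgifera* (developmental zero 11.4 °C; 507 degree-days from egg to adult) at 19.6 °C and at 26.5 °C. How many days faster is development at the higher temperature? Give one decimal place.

28.3 days

At 19.6 °C: 507 / (19.6 − 11.4) = 507 / 8.2 = 61.829 d.
At 26.5 °C: 507 / (26.5 − 11.4) = 507 / 15.1 = 33.576 d.
Difference = |61.829 − 33.576| = 28.253 ≈ 28.3 days.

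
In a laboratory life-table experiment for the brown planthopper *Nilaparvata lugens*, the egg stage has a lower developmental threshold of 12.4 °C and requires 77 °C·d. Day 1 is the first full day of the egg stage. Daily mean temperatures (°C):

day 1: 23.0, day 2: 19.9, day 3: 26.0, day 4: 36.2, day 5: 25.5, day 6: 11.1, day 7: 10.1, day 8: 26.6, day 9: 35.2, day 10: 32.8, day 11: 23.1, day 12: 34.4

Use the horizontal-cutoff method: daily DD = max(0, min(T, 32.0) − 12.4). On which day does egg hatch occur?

Daily DD above 12.4 °C (capped at 19.6): 10.6, 7.5, 13.6, 19.6, 13.1, 0.0, 0.0, 14.2, 19.6, 19.6, 10.7, 19.6.
Cumulative: 10.6, 18.1, 31.7, 51.3, 64.4, 64.4, 64.4, 78.6, 98.2, 117.8, 128.5, 148.1.
The total first reaches 77 DD on day 8.

day 8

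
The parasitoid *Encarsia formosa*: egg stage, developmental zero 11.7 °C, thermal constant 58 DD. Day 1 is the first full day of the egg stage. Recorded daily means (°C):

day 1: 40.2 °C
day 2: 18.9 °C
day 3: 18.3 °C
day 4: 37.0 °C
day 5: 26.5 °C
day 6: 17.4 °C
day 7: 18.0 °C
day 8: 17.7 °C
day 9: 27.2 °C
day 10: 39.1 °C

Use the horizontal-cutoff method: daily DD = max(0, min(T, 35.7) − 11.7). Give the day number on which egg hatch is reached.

day 4

Daily DD above 11.7 °C (capped at 24.0): 24.0, 7.2, 6.6, 24.0, 14.8, 5.7, 6.3, 6.0, 15.5, 24.0.
Cumulative: 24.0, 31.2, 37.8, 61.8, 76.6, 82.3, 88.6, 94.6, 110.1, 134.1.
The total first reaches 58 DD on day 4.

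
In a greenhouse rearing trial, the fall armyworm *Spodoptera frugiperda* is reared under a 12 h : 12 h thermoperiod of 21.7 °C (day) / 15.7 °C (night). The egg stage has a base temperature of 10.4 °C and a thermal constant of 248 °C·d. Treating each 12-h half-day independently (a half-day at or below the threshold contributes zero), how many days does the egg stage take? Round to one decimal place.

Day half: max(0, 21.7 − 10.4) × 0.5 = 11.3 × 0.5 = 5.65 DD.
Night half: max(0, 15.7 − 10.4) × 0.5 = 5.3 × 0.5 = 2.65 DD.
Per 24 h: 8.30 DD/day.
Duration = 248 / 8.30 = 29.880 ≈ 29.9 days.

29.9 days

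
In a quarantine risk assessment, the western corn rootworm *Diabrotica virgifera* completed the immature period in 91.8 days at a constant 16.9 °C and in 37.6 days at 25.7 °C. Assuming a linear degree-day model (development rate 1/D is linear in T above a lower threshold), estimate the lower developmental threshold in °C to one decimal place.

10.8 °C

Linear rate model ⇒ the product D·(T − T_b) is constant across temperatures.
91.8·(16.9 − T_b) = 37.6·(25.7 − T_b)
T_b = (91.8·16.9 − 37.6·25.7) / (91.8 − 37.6) = 585.10 / 54.2 = 10.795 °C ≈ 10.8 °C.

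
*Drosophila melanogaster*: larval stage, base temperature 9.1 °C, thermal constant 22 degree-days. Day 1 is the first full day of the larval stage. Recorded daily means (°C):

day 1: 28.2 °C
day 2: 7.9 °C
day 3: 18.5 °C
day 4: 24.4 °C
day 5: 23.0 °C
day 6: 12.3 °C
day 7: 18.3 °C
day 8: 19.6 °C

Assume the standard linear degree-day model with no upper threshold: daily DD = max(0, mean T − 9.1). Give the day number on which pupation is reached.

Daily DD above 9.1 °C: 19.1, 0.0, 9.4, 15.3, 13.9, 3.2, 9.2, 10.5.
Cumulative: 19.1, 19.1, 28.5, 43.8, 57.7, 60.9, 70.1, 80.6.
The total first reaches 22 DD on day 3.

day 3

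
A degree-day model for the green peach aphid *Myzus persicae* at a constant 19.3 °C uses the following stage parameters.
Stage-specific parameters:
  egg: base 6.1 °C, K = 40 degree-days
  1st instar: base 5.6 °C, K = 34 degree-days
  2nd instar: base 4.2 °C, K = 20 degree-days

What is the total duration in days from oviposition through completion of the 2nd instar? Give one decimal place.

egg: 40 / (19.3 − 6.1) = 40 / 13.2 = 3.030 d.
1st instar: 34 / (19.3 − 5.6) = 34 / 13.7 = 2.482 d.
2nd instar: 20 / (19.3 − 4.2) = 20 / 15.1 = 1.325 d.
Sum = 6.837 ≈ 6.8 days.

6.8 days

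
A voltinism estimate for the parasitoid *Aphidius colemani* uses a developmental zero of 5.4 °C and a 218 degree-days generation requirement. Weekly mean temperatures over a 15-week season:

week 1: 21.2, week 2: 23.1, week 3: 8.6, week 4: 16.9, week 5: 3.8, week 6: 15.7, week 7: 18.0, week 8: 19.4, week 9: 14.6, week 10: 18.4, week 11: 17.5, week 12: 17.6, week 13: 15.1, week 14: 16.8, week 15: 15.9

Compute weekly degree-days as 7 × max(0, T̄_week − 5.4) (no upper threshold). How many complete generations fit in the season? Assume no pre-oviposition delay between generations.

Weekly DD (7 × max(0, T̄ − 5.4)): 110.6, 123.9, 22.4, 80.5, 0.0, 72.1, 88.2, 98.0, 64.4, 91.0, 84.7, 85.4, 67.9, 79.8, 73.5.
Season total = 1142.4 DD.
Complete generations = ⌊1142.4 / 218⌋ = 5.

5 generations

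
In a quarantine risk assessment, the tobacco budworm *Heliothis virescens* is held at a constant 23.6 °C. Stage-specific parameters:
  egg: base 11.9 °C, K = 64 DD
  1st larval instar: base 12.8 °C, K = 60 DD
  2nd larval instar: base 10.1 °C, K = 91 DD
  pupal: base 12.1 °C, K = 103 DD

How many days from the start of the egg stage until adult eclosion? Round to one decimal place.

egg: 64 / (23.6 − 11.9) = 64 / 11.7 = 5.470 d.
1st larval instar: 60 / (23.6 − 12.8) = 60 / 10.8 = 5.556 d.
2nd larval instar: 91 / (23.6 − 10.1) = 91 / 13.5 = 6.741 d.
pupal: 103 / (23.6 − 12.1) = 103 / 11.5 = 8.957 d.
Sum = 26.723 ≈ 26.7 days.

26.7 days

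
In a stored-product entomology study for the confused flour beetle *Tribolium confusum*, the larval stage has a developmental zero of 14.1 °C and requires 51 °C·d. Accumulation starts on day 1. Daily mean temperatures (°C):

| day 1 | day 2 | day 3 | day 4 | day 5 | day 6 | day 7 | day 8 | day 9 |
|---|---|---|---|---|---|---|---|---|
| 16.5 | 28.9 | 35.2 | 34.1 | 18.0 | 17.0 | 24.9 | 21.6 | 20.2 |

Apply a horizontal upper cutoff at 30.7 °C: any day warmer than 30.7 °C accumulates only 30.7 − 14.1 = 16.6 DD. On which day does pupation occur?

day 5

Daily DD above 14.1 °C (capped at 16.6): 2.4, 14.8, 16.6, 16.6, 3.9, 2.9, 10.8, 7.5, 6.1.
Cumulative: 2.4, 17.2, 33.8, 50.4, 54.3, 57.2, 68.0, 75.5, 81.6.
The total first reaches 51 DD on day 5.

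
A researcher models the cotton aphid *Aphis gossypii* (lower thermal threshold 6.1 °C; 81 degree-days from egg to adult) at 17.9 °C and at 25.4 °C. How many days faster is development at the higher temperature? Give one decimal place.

At 17.9 °C: 81 / (17.9 − 6.1) = 81 / 11.8 = 6.864 d.
At 25.4 °C: 81 / (25.4 − 6.1) = 81 / 19.3 = 4.197 d.
Difference = |6.864 − 4.197| = 2.668 ≈ 2.7 days.

2.7 days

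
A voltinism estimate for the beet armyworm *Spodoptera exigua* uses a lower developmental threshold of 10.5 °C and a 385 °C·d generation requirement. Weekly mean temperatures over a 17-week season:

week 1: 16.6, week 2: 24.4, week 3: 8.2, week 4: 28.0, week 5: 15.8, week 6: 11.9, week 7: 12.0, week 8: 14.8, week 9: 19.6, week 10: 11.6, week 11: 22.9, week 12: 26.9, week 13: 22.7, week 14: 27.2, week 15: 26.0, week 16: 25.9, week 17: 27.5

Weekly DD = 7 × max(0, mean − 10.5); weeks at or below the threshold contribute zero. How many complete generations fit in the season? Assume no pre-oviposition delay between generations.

3 generations

Weekly DD (7 × max(0, T̄ − 10.5)): 42.7, 97.3, 0.0, 122.5, 37.1, 9.8, 10.5, 30.1, 63.7, 7.7, 86.8, 114.8, 85.4, 116.9, 108.5, 107.8, 119.0.
Season total = 1160.6 DD.
Complete generations = ⌊1160.6 / 385⌋ = 3.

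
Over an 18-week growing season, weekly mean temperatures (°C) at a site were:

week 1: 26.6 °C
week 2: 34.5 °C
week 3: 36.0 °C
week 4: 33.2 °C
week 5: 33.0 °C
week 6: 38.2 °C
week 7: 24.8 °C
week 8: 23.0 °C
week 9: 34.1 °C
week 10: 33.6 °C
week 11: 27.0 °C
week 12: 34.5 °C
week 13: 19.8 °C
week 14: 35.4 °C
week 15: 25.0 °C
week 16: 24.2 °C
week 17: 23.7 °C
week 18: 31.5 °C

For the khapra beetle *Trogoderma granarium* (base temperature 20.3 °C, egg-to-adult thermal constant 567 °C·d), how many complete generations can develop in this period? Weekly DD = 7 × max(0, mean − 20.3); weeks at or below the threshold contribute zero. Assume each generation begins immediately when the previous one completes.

Weekly DD (7 × max(0, T̄ − 20.3)): 44.1, 99.4, 109.9, 90.3, 88.9, 125.3, 31.5, 18.9, 96.6, 93.1, 46.9, 99.4, 0.0, 105.7, 32.9, 27.3, 23.8, 78.4.
Season total = 1212.4 DD.
Complete generations = ⌊1212.4 / 567⌋ = 2.

2 generations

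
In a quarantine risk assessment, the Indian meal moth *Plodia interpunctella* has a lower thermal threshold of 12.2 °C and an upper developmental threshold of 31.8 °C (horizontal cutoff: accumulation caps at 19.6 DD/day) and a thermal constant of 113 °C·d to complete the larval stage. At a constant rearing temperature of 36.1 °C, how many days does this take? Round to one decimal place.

Temperature 36.1 °C exceeds the upper threshold, so daily accumulation caps at 31.8 − 12.2 = 19.6 DD/day.
Duration = 113 / 19.6 = 5.765 ≈ 5.8 days.

5.8 days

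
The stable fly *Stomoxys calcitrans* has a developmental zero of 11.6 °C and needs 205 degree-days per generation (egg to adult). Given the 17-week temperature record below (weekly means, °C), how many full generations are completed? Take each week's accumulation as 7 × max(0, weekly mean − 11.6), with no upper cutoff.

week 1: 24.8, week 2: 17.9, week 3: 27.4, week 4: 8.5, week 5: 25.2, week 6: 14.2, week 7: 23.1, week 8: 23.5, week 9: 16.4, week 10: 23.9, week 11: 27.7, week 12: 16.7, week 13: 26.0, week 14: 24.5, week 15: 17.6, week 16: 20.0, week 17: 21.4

5 generations

Weekly DD (7 × max(0, T̄ − 11.6)): 92.4, 44.1, 110.6, 0.0, 95.2, 18.2, 80.5, 83.3, 33.6, 86.1, 112.7, 35.7, 100.8, 90.3, 42.0, 58.8, 68.6.
Season total = 1152.9 DD.
Complete generations = ⌊1152.9 / 205⌋ = 5.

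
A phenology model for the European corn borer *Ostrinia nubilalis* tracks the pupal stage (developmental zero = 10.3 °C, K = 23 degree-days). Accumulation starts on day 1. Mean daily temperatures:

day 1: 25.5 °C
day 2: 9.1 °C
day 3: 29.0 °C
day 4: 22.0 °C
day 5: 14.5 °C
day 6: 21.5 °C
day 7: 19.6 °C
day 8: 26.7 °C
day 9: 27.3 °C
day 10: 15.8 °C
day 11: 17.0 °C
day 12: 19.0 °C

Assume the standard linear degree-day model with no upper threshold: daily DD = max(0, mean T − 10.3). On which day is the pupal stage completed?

Daily DD above 10.3 °C: 15.2, 0.0, 18.7, 11.7, 4.2, 11.2, 9.3, 16.4, 17.0, 5.5, 6.7, 8.7.
Cumulative: 15.2, 15.2, 33.9, 45.6, 49.8, 61.0, 70.3, 86.7, 103.7, 109.2, 115.9, 124.6.
The total first reaches 23 DD on day 3.

day 3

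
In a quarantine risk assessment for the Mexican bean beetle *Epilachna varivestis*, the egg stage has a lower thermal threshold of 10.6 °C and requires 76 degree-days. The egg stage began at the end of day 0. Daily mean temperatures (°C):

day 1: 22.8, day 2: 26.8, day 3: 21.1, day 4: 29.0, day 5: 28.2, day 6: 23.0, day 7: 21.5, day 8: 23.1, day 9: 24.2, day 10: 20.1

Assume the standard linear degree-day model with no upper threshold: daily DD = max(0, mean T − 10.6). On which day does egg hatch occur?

day 6

Daily DD above 10.6 °C: 12.2, 16.2, 10.5, 18.4, 17.6, 12.4, 10.9, 12.5, 13.6, 9.5.
Cumulative: 12.2, 28.4, 38.9, 57.3, 74.9, 87.3, 98.2, 110.7, 124.3, 133.8.
The total first reaches 76 DD on day 6.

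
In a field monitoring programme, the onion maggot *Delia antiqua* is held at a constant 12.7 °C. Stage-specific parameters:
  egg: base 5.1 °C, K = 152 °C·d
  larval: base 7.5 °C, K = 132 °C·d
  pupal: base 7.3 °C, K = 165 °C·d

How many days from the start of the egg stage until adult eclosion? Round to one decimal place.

75.9 days

egg: 152 / (12.7 − 5.1) = 152 / 7.6 = 20.000 d.
larval: 132 / (12.7 − 7.5) = 132 / 5.2 = 25.385 d.
pupal: 165 / (12.7 − 7.3) = 165 / 5.4 = 30.556 d.
Sum = 75.940 ≈ 75.9 days.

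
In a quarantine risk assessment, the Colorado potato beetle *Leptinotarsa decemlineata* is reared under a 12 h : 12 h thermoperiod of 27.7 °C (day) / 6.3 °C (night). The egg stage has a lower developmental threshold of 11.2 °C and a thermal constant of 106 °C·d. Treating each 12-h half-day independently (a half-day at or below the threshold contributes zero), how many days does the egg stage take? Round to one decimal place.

12.8 days

Day half: max(0, 27.7 − 11.2) × 0.5 = 16.5 × 0.5 = 8.25 DD.
Night half: max(0, 6.3 − 11.2) × 0.5 = 0.0 × 0.5 = 0.00 DD.
Per 24 h: 8.25 DD/day.
Duration = 106 / 8.25 = 12.848 ≈ 12.8 days.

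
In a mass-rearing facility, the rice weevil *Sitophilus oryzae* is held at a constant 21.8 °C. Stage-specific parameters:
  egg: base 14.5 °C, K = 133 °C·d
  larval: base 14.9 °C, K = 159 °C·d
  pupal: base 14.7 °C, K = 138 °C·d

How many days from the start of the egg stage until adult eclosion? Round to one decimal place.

egg: 133 / (21.8 − 14.5) = 133 / 7.3 = 18.219 d.
larval: 159 / (21.8 − 14.9) = 159 / 6.9 = 23.043 d.
pupal: 138 / (21.8 − 14.7) = 138 / 7.1 = 19.437 d.
Sum = 60.699 ≈ 60.7 days.

60.7 days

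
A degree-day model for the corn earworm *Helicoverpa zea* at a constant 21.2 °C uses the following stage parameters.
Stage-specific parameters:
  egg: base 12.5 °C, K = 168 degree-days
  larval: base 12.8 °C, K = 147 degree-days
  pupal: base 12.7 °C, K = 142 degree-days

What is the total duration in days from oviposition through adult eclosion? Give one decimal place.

egg: 168 / (21.2 − 12.5) = 168 / 8.7 = 19.310 d.
larval: 147 / (21.2 − 12.8) = 147 / 8.4 = 17.500 d.
pupal: 142 / (21.2 − 12.7) = 142 / 8.5 = 16.706 d.
Sum = 53.516 ≈ 53.5 days.

53.5 days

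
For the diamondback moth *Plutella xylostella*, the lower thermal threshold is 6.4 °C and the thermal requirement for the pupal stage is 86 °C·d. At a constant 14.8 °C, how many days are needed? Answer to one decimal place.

Daily accumulation = 14.8 − 6.4 = 8.4 DD/day.
Duration = 86 / 8.4 = 10.238 ≈ 10.2 days.

10.2 days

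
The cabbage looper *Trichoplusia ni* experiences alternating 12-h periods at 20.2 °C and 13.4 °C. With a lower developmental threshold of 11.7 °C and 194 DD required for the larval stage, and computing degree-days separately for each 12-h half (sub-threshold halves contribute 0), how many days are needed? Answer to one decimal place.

Day half: max(0, 20.2 − 11.7) × 0.5 = 8.5 × 0.5 = 4.25 DD.
Night half: max(0, 13.4 − 11.7) × 0.5 = 1.7 × 0.5 = 0.85 DD.
Per 24 h: 5.10 DD/day.
Duration = 194 / 5.10 = 38.039 ≈ 38.0 days.

38.0 days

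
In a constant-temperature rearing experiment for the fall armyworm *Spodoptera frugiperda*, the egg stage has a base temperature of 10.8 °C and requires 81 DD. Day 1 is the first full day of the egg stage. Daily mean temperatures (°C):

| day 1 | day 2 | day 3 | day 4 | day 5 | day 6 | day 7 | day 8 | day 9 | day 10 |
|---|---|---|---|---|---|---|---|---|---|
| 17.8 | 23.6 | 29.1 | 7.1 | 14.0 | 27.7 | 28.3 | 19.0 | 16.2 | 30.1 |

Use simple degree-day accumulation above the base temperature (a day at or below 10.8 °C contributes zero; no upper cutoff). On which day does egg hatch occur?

day 8

Daily DD above 10.8 °C: 7.0, 12.8, 18.3, 0.0, 3.2, 16.9, 17.5, 8.2, 5.4, 19.3.
Cumulative: 7.0, 19.8, 38.1, 38.1, 41.3, 58.2, 75.7, 83.9, 89.3, 108.6.
The total first reaches 81 DD on day 8.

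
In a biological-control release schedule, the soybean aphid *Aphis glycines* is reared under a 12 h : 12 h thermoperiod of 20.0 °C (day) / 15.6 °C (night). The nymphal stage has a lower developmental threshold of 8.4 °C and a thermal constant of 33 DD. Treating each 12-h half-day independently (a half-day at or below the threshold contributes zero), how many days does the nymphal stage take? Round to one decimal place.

3.5 days

Day half: max(0, 20.0 − 8.4) × 0.5 = 11.6 × 0.5 = 5.80 DD.
Night half: max(0, 15.6 − 8.4) × 0.5 = 7.2 × 0.5 = 3.60 DD.
Per 24 h: 9.40 DD/day.
Duration = 33 / 9.40 = 3.511 ≈ 3.5 days.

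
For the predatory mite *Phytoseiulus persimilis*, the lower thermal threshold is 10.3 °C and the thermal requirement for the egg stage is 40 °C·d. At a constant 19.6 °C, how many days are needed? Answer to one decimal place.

4.3 days

Daily accumulation = 19.6 − 10.3 = 9.3 DD/day.
Duration = 40 / 9.3 = 4.301 ≈ 4.3 days.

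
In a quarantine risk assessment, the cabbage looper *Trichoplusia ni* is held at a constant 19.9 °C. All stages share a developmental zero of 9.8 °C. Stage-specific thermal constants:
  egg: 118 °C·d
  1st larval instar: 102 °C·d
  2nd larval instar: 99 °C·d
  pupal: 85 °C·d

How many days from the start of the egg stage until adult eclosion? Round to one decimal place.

40.0 days

Daily accumulation at 19.9 °C = 19.9 − 9.8 = 10.1 DD/day.
Total K = 118 + 102 + 99 + 85 = 404 DD.
Total duration = 404 / 10.1 = 40.000 ≈ 40.0 days.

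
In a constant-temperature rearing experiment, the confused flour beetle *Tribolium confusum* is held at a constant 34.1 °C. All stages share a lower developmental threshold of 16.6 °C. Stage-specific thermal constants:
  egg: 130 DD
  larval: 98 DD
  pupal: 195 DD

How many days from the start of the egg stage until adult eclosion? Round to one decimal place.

Daily accumulation at 34.1 °C = 34.1 − 16.6 = 17.5 DD/day.
Total K = 130 + 98 + 195 = 423 DD.
Total duration = 423 / 17.5 = 24.171 ≈ 24.2 days.

24.2 days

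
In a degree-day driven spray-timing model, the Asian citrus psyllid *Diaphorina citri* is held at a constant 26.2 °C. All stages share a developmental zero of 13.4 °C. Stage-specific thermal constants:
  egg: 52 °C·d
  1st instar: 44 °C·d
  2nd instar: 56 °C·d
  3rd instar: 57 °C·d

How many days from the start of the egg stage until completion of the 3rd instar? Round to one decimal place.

Daily accumulation at 26.2 °C = 26.2 − 13.4 = 12.8 DD/day.
Total K = 52 + 44 + 56 + 57 = 209 DD.
Total duration = 209 / 12.8 = 16.328 ≈ 16.3 days.

16.3 days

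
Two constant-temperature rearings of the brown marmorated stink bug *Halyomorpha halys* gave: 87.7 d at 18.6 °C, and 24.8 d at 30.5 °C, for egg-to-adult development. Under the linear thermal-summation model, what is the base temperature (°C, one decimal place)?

13.9 °C

Equal thermal constants: D₁(T₁ − T_b) = D₂(T₂ − T_b).
87.7·(18.6 − T_b) = 24.8·(30.5 − T_b)
T_b = (87.7·18.6 − 24.8·30.5) / (87.7 − 24.8) = 874.82 / 62.9 = 13.908 °C ≈ 13.9 °C.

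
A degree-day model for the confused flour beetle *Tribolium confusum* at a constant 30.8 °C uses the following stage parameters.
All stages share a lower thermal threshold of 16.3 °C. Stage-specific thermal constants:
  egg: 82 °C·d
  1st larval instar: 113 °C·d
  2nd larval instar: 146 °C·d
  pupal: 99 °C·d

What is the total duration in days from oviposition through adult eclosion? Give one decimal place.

Daily accumulation at 30.8 °C = 30.8 − 16.3 = 14.5 DD/day.
Total K = 82 + 113 + 146 + 99 = 440 DD.
Total duration = 440 / 14.5 = 30.345 ≈ 30.3 days.

30.3 days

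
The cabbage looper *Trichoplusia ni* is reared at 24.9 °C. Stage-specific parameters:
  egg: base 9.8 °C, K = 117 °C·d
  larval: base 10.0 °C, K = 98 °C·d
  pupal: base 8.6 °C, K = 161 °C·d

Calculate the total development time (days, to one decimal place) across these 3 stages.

egg: 117 / (24.9 − 9.8) = 117 / 15.1 = 7.748 d.
larval: 98 / (24.9 − 10.0) = 98 / 14.9 = 6.577 d.
pupal: 161 / (24.9 − 8.6) = 161 / 16.3 = 9.877 d.
Sum = 24.203 ≈ 24.2 days.

24.2 days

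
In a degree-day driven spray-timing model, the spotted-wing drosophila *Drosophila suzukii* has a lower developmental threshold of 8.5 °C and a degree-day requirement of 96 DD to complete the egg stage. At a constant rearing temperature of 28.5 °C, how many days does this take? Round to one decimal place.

4.8 days

Daily accumulation = 28.5 − 8.5 = 20.0 DD/day.
Duration = 96 / 20.0 = 4.800 ≈ 4.8 days.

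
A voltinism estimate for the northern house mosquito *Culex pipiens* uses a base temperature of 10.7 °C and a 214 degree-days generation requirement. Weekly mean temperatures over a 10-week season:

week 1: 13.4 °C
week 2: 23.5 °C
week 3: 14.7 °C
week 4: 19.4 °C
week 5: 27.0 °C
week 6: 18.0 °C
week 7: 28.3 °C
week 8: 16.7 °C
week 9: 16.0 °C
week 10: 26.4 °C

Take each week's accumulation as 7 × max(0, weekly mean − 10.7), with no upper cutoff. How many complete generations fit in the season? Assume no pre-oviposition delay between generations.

Weekly DD (7 × max(0, T̄ − 10.7)): 18.9, 89.6, 28.0, 60.9, 114.1, 51.1, 123.2, 42.0, 37.1, 109.9.
Season total = 674.8 DD.
Complete generations = ⌊674.8 / 214⌋ = 3.

3 generations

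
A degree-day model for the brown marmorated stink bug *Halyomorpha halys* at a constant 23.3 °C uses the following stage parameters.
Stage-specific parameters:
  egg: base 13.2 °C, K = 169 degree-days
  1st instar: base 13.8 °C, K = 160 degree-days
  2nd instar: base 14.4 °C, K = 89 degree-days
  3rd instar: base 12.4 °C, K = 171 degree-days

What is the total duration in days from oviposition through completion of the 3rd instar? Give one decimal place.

59.3 days

egg: 169 / (23.3 − 13.2) = 169 / 10.1 = 16.733 d.
1st instar: 160 / (23.3 − 13.8) = 160 / 9.5 = 16.842 d.
2nd instar: 89 / (23.3 − 14.4) = 89 / 8.9 = 10.000 d.
3rd instar: 171 / (23.3 − 12.4) = 171 / 10.9 = 15.688 d.
Sum = 59.263 ≈ 59.3 days.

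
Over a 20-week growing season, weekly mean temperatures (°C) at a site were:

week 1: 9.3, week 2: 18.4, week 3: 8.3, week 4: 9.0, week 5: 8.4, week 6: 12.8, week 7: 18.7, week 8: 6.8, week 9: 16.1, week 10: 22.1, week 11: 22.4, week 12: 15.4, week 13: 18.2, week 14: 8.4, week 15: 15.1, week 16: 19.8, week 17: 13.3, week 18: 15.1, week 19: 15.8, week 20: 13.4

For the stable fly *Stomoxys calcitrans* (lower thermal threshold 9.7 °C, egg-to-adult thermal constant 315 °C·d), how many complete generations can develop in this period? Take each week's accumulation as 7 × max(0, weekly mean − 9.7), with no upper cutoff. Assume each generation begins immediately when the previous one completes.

2 generations

Weekly DD (7 × max(0, T̄ − 9.7)): 0.0, 60.9, 0.0, 0.0, 0.0, 21.7, 63.0, 0.0, 44.8, 86.8, 88.9, 39.9, 59.5, 0.0, 37.8, 70.7, 25.2, 37.8, 42.7, 25.9.
Season total = 705.6 DD.
Complete generations = ⌊705.6 / 315⌋ = 2.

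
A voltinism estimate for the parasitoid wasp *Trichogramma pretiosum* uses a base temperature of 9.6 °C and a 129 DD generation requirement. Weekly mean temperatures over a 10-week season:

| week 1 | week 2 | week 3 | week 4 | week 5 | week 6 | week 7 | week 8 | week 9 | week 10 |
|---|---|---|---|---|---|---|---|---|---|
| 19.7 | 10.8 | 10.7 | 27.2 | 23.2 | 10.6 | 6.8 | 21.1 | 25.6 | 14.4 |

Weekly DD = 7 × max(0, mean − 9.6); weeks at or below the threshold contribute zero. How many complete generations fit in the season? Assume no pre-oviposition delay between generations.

Weekly DD (7 × max(0, T̄ − 9.6)): 70.7, 8.4, 7.7, 123.2, 95.2, 7.0, 0.0, 80.5, 112.0, 33.6.
Season total = 538.3 DD.
Complete generations = ⌊538.3 / 129⌋ = 4.

4 generations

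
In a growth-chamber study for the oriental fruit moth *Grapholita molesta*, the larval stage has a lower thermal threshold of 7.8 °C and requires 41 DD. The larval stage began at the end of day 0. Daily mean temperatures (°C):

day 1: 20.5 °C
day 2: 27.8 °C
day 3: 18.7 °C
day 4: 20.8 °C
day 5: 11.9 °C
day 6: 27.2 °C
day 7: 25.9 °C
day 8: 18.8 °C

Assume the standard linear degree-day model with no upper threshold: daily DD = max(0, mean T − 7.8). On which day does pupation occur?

day 3

Daily DD above 7.8 °C: 12.7, 20.0, 10.9, 13.0, 4.1, 19.4, 18.1, 11.0.
Cumulative: 12.7, 32.7, 43.6, 56.6, 60.7, 80.1, 98.2, 109.2.
The total first reaches 41 DD on day 3.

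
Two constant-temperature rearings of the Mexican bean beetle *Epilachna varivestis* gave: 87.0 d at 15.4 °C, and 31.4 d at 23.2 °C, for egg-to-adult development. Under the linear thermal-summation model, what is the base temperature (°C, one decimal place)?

Equal thermal constants: D₁(T₁ − T_b) = D₂(T₂ − T_b).
87.0·(15.4 − T_b) = 31.4·(23.2 − T_b)
T_b = (87.0·15.4 − 31.4·23.2) / (87.0 − 31.4) = 611.32 / 55.6 = 10.995 °C ≈ 11.0 °C.

11.0 °C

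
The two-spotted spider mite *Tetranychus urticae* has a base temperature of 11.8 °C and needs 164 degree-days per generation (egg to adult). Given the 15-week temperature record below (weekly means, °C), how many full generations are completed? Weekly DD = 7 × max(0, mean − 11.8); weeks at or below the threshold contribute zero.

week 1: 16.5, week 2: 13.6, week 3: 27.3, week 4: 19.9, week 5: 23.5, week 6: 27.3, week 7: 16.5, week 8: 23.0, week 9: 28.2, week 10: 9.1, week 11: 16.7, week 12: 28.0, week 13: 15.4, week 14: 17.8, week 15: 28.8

5 generations

Weekly DD (7 × max(0, T̄ − 11.8)): 32.9, 12.6, 108.5, 56.7, 81.9, 108.5, 32.9, 78.4, 114.8, 0.0, 34.3, 113.4, 25.2, 42.0, 119.0.
Season total = 961.1 DD.
Complete generations = ⌊961.1 / 164⌋ = 5.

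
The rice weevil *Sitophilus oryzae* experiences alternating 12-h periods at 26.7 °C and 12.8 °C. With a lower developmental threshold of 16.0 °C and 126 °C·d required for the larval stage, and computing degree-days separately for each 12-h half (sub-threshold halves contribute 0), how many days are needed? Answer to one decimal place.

23.6 days

Day half: max(0, 26.7 − 16.0) × 0.5 = 10.7 × 0.5 = 5.35 DD.
Night half: max(0, 12.8 − 16.0) × 0.5 = 0.0 × 0.5 = 0.00 DD.
Per 24 h: 5.35 DD/day.
Duration = 126 / 5.35 = 23.551 ≈ 23.6 days.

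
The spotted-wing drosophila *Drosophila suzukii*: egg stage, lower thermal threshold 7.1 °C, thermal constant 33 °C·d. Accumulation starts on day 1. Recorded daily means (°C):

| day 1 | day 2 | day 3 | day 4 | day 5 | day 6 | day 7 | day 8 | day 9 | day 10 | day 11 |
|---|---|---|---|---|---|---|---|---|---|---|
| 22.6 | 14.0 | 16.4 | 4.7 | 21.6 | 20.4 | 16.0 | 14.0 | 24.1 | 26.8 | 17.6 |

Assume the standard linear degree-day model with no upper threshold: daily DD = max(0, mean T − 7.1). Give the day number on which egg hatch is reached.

day 5

Daily DD above 7.1 °C: 15.5, 6.9, 9.3, 0.0, 14.5, 13.3, 8.9, 6.9, 17.0, 19.7, 10.5.
Cumulative: 15.5, 22.4, 31.7, 31.7, 46.2, 59.5, 68.4, 75.3, 92.3, 112.0, 122.5.
The total first reaches 33 DD on day 5.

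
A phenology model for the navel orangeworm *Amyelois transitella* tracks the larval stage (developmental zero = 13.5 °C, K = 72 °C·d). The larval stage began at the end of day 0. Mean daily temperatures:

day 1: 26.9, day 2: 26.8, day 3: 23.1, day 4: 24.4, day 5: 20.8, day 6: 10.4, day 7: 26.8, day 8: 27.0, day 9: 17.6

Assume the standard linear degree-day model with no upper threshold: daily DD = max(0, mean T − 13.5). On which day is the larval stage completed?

day 8

Daily DD above 13.5 °C: 13.4, 13.3, 9.6, 10.9, 7.3, 0.0, 13.3, 13.5, 4.1.
Cumulative: 13.4, 26.7, 36.3, 47.2, 54.5, 54.5, 67.8, 81.3, 85.4.
The total first reaches 72 DD on day 8.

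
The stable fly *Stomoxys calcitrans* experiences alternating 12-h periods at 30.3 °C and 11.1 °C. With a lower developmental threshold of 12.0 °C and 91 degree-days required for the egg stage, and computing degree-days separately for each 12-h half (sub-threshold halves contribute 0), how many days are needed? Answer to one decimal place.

9.9 days

Day half: max(0, 30.3 − 12.0) × 0.5 = 18.3 × 0.5 = 9.15 DD.
Night half: max(0, 11.1 − 12.0) × 0.5 = 0.0 × 0.5 = 0.00 DD.
Per 24 h: 9.15 DD/day.
Duration = 91 / 9.15 = 9.945 ≈ 9.9 days.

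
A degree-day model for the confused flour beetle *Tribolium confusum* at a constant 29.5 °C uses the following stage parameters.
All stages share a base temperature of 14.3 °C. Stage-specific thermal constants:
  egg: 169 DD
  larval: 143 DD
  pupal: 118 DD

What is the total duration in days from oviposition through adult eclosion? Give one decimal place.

28.3 days

Daily accumulation at 29.5 °C = 29.5 − 14.3 = 15.2 DD/day.
Total K = 169 + 143 + 118 = 430 DD.
Total duration = 430 / 15.2 = 28.289 ≈ 28.3 days.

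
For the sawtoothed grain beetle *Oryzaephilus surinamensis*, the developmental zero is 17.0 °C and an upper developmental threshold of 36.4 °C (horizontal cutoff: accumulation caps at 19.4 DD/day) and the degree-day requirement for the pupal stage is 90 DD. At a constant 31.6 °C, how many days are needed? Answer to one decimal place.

Daily accumulation = 31.6 − 17.0 = 14.6 DD/day.
Duration = 90 / 14.6 = 6.164 ≈ 6.2 days.

6.2 days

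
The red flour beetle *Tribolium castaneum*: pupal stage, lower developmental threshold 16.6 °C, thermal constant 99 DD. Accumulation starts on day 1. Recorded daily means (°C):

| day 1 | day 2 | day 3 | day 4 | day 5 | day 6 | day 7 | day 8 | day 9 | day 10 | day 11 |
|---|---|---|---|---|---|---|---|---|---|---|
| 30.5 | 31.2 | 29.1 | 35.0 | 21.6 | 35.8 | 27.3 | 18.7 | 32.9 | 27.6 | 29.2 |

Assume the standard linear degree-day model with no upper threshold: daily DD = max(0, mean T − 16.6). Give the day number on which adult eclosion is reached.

day 9

Daily DD above 16.6 °C: 13.9, 14.6, 12.5, 18.4, 5.0, 19.2, 10.7, 2.1, 16.3, 11.0, 12.6.
Cumulative: 13.9, 28.5, 41.0, 59.4, 64.4, 83.6, 94.3, 96.4, 112.7, 123.7, 136.3.
The total first reaches 99 DD on day 9.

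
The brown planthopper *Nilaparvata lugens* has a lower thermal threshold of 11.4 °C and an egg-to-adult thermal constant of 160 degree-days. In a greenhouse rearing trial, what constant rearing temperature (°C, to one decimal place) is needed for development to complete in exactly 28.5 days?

17.0 °C

Required daily accumulation = 160 / 28.5 = 5.614 DD/day.
T = T_base + 5.614 = 11.4 + 5.614 = 17.014 ≈ 17.0 °C.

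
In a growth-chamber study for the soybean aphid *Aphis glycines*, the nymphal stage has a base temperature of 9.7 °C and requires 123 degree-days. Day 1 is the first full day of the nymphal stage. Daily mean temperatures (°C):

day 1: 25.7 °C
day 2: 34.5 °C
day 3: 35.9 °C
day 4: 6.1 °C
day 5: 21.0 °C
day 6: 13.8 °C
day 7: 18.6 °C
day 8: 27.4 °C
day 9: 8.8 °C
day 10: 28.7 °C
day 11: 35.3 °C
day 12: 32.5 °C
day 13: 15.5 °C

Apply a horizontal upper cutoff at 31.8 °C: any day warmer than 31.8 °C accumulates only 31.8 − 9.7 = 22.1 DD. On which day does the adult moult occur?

Daily DD above 9.7 °C (capped at 22.1): 16.0, 22.1, 22.1, 0.0, 11.3, 4.1, 8.9, 17.7, 0.0, 19.0, 22.1, 22.1, 5.8.
Cumulative: 16.0, 38.1, 60.2, 60.2, 71.5, 75.6, 84.5, 102.2, 102.2, 121.2, 143.3, 165.4, 171.2.
The total first reaches 123 DD on day 11.

day 11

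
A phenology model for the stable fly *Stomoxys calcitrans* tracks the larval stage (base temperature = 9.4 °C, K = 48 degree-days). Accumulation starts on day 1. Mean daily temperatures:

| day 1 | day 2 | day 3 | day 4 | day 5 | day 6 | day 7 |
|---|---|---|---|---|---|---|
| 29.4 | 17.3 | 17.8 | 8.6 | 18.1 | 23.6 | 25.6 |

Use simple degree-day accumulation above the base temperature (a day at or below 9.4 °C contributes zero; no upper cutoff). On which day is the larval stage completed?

Daily DD above 9.4 °C: 20.0, 7.9, 8.4, 0.0, 8.7, 14.2, 16.2.
Cumulative: 20.0, 27.9, 36.3, 36.3, 45.0, 59.2, 75.4.
The total first reaches 48 DD on day 6.

day 6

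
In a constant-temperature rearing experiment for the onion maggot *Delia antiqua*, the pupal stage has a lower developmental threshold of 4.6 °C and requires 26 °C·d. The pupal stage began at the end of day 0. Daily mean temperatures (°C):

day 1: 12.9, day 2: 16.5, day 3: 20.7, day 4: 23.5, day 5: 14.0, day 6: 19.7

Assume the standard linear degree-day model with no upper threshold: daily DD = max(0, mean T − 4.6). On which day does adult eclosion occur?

day 3

Daily DD above 4.6 °C: 8.3, 11.9, 16.1, 18.9, 9.4, 15.1.
Cumulative: 8.3, 20.2, 36.3, 55.2, 64.6, 79.7.
The total first reaches 26 DD on day 3.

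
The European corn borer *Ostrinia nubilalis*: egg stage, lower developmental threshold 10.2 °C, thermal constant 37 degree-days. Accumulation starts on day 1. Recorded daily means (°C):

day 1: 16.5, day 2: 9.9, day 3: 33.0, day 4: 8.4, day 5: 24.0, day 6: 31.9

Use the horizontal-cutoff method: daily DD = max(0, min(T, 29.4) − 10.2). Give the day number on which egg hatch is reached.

Daily DD above 10.2 °C (capped at 19.2): 6.3, 0.0, 19.2, 0.0, 13.8, 19.2.
Cumulative: 6.3, 6.3, 25.5, 25.5, 39.3, 58.5.
The total first reaches 37 DD on day 5.

day 5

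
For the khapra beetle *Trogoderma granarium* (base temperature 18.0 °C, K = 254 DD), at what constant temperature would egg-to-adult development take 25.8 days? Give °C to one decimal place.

Required daily accumulation = 254 / 25.8 = 9.845 DD/day.
T = T_base + 9.845 = 18.0 + 9.845 = 27.845 ≈ 27.8 °C.

27.8 °C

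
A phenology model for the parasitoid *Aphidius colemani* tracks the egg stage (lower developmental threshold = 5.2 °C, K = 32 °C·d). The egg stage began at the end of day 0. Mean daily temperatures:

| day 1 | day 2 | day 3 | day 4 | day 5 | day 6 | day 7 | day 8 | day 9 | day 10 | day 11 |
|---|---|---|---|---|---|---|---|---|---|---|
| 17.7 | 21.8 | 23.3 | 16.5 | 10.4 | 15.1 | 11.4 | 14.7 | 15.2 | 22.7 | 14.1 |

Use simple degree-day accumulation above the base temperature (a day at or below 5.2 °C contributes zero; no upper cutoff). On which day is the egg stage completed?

day 3

Daily DD above 5.2 °C: 12.5, 16.6, 18.1, 11.3, 5.2, 9.9, 6.2, 9.5, 10.0, 17.5, 8.9.
Cumulative: 12.5, 29.1, 47.2, 58.5, 63.7, 73.6, 79.8, 89.3, 99.3, 116.8, 125.7.
The total first reaches 32 DD on day 3.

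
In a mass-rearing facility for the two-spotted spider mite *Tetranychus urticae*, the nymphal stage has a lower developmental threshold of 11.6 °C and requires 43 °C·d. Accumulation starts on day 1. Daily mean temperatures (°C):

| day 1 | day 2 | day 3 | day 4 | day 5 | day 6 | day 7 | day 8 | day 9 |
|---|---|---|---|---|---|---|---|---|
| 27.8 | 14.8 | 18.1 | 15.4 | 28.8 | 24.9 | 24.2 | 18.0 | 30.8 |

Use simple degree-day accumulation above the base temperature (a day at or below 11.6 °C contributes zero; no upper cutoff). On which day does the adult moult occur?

day 5

Daily DD above 11.6 °C: 16.2, 3.2, 6.5, 3.8, 17.2, 13.3, 12.6, 6.4, 19.2.
Cumulative: 16.2, 19.4, 25.9, 29.7, 46.9, 60.2, 72.8, 79.2, 98.4.
The total first reaches 43 DD on day 5.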